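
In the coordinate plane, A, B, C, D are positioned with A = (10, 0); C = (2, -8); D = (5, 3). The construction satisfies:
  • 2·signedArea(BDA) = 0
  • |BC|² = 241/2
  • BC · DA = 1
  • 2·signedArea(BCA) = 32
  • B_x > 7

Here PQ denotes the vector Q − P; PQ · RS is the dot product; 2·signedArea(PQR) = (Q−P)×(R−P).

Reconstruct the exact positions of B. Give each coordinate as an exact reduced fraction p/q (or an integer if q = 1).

1. B_x = 15/2  [2·signedArea(BDA) = 0 ∩ BC · DA = 1]
2. B_y = 3/2  [2·signedArea(BDA) = 0 ∩ BC · DA = 1]
   → B = (15/2, 3/2)

B = (15/2, 3/2)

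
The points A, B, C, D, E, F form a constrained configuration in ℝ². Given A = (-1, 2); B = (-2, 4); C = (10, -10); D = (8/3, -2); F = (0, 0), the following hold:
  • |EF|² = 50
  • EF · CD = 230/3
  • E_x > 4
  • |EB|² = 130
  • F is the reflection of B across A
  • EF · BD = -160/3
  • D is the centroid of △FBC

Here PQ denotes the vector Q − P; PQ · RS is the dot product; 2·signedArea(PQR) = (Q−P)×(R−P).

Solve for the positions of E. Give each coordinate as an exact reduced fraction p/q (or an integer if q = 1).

1. E_x = 5  [EF · CD = 230/3 ∩ EF · BD = -160/3]
2. E_y = -5  [EF · CD = 230/3 ∩ EF · BD = -160/3]
   → E = (5, -5)

E = (5, -5)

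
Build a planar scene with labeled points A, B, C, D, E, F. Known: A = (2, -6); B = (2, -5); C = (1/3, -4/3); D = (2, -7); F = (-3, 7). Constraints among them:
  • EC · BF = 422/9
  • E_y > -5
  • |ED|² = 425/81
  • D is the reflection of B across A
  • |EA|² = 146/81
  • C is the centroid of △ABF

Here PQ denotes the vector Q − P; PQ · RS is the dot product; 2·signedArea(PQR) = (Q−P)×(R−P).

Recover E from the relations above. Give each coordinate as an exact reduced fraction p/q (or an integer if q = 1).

E = (13/9, -43/9)

1. E_x = 13/9  [line 5·x + -12·y + -581/9 = 0 ∩ |ED|² = 425/81]
2. E_y = -43/9  [line 5·x + -12·y + -581/9 = 0 ∩ |ED|² = 425/81]
   → E = (13/9, -43/9)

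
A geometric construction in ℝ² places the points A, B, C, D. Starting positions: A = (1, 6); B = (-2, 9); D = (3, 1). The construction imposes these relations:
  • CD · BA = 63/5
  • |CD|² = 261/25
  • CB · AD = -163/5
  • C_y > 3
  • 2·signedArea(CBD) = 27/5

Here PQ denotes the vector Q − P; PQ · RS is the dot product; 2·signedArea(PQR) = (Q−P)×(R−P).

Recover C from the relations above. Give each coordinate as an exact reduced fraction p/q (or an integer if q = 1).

C = (9/5, 4)

1. C_x = 9/5  [2·signedArea(CBD) = 27/5 ∩ CD · BA = 63/5]
2. C_y = 4  [2·signedArea(CBD) = 27/5 ∩ CD · BA = 63/5]
   → C = (9/5, 4)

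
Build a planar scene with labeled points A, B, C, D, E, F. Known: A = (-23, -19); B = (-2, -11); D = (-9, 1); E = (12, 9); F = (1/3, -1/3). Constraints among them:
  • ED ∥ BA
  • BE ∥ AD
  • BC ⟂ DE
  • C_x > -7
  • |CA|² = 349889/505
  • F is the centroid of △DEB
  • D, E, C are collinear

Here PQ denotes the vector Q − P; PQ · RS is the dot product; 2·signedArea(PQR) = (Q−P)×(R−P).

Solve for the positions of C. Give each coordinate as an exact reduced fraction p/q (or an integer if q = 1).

C = (-3474/505, 913/505)

1. C_x = -3474/505  [D, E, C are collinear ∩ BC ⟂ DE]
2. C_y = 913/505  [D, E, C are collinear ∩ BC ⟂ DE]
   → C = (-3474/505, 913/505)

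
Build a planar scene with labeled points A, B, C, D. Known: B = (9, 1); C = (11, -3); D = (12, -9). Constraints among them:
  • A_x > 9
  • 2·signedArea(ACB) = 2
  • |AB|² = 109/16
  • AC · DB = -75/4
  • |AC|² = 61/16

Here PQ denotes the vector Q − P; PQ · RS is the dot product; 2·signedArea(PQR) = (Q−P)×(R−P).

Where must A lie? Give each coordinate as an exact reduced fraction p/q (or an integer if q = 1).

A = (39/4, -3/2)

1. A_x = 39/4  [2·signedArea(ACB) = 2 ∩ AC · DB = -75/4]
2. A_y = -3/2  [2·signedArea(ACB) = 2 ∩ AC · DB = -75/4]
   → A = (39/4, -3/2)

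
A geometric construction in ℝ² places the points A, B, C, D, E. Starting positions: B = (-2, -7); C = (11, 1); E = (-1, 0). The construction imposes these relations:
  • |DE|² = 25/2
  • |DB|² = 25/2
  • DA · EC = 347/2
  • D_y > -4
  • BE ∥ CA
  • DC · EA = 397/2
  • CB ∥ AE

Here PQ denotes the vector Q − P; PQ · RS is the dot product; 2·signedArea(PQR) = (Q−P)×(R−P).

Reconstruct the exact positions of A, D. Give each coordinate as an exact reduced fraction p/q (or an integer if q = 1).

A = (12, 8)
D = (-3/2, -7/2)

1. A_x = 12  [CB ∥ AE ∩ BE ∥ CA]
2. A_y = 8  [CB ∥ AE ∩ BE ∥ CA]
   → A = (12, 8)
3. D_x = -3/2  [DC · EA = 397/2 ∩ DA · EC = 347/2]
4. D_y = -7/2  [DC · EA = 397/2 ∩ DA · EC = 347/2]
   → D = (-3/2, -7/2)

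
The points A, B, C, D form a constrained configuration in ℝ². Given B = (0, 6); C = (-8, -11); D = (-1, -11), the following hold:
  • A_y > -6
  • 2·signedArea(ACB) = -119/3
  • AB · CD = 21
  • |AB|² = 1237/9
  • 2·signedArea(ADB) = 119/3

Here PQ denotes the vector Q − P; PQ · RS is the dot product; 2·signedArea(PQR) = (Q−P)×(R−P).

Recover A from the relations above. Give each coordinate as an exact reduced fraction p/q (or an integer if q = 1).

1. A_x = -3  [2·signedArea(ADB) = 119/3 ∩ AB · CD = 21]
2. A_y = -16/3  [2·signedArea(ADB) = 119/3 ∩ AB · CD = 21]
   → A = (-3, -16/3)

A = (-3, -16/3)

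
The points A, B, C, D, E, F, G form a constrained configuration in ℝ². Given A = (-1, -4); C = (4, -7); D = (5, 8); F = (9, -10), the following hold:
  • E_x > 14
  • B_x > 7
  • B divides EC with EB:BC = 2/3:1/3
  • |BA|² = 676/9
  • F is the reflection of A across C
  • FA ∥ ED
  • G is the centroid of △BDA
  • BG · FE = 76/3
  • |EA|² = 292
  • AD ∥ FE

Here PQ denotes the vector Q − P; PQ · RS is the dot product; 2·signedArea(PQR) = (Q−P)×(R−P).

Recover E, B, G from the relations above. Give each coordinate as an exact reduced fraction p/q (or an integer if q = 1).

1. E_x = 15  [FA ∥ ED ∩ AD ∥ FE]
2. E_y = 2  [FA ∥ ED ∩ AD ∥ FE]
   → E = (15, 2)
3. B_x = 23/3  [B divides EC with EB:BC = 2/3:1/3]
4. B_y = -4  [B divides EC with EB:BC = 2/3:1/3]
   → B = (23/3, -4)
5. G_x = 35/9  [G is the centroid of △BDA]
6. G_y = 0  [G is the centroid of △BDA]
   → G = (35/9, 0)

B = (23/3, -4)
E = (15, 2)
G = (35/9, 0)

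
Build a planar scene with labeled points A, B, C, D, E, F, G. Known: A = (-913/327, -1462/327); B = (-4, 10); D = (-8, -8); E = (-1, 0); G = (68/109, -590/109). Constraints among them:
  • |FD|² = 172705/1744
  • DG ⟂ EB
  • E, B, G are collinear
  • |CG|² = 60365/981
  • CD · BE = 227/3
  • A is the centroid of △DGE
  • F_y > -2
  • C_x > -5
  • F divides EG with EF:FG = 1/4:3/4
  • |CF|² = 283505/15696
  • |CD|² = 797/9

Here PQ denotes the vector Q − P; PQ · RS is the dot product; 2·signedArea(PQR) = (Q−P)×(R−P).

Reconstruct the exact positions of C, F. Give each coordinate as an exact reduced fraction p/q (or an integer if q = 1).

C = (-13/3, 2/3)
F = (-259/436, -295/218)

1. C_x = -13/3  [line -3·x + 10·y + -59/3 = 0 ∩ |CD|² = 797/9]
2. C_y = 2/3  [line -3·x + 10·y + -59/3 = 0 ∩ |CD|² = 797/9]
   → C = (-13/3, 2/3)
3. F_x = -259/436  [F divides EG with EF:FG = 1/4:3/4]
4. F_y = -295/218  [F divides EG with EF:FG = 1/4:3/4]
   → F = (-259/436, -295/218)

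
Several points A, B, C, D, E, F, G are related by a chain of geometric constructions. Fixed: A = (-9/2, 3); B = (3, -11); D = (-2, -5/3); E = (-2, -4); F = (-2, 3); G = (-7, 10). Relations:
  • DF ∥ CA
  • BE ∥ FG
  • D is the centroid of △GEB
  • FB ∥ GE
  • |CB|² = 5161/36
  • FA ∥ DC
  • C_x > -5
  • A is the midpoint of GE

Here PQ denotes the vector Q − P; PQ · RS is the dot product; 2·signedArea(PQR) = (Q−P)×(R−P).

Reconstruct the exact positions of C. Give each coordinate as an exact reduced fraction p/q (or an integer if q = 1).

C = (-9/2, -5/3)

1. C_x = -9/2  [DF ∥ CA ∩ FA ∥ DC]
2. C_y = -5/3  [DF ∥ CA ∩ FA ∥ DC]
   → C = (-9/2, -5/3)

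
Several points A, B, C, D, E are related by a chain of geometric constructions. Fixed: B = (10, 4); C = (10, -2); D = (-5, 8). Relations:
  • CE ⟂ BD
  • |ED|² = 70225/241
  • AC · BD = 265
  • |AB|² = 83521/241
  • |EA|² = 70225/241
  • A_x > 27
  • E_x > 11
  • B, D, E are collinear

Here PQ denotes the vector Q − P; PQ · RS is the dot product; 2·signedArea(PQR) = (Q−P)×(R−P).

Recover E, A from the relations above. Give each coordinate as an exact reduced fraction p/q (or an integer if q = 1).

A = (6745/241, -192/241)
E = (2770/241, 868/241)

1. E_x = 2770/241  [B, D, E are collinear ∩ CE ⟂ BD]
2. E_y = 868/241  [B, D, E are collinear ∩ CE ⟂ BD]
   → E = (2770/241, 868/241)
3. A_x = 6745/241  [line 15·x + -4·y + -423 = 0 ∩ |AB|² = 83521/241]
4. A_y = -192/241  [line 15·x + -4·y + -423 = 0 ∩ |AB|² = 83521/241]
   → A = (6745/241, -192/241)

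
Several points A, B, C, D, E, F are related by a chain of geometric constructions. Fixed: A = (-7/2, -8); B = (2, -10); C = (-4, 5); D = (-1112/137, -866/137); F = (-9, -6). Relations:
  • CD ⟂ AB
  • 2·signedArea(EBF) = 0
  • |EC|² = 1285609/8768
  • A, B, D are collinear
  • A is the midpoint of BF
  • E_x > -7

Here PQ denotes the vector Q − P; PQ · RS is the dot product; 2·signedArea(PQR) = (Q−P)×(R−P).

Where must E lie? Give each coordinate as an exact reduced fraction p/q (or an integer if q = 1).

E = (-7631/1096, -1847/274)

1. E_x = -7631/1096  [line -4·x + -11·y + -102 = 0 ∩ |EC|² = 1285609/8768]
2. E_y = -1847/274  [line -4·x + -11·y + -102 = 0 ∩ |EC|² = 1285609/8768]
   → E = (-7631/1096, -1847/274)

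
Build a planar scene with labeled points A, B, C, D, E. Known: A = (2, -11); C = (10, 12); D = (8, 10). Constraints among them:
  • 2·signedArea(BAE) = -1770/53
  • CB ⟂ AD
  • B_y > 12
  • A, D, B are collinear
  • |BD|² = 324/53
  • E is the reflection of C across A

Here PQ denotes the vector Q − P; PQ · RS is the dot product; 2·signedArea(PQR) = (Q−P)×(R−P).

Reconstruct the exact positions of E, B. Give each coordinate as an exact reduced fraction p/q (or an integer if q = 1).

1. E_x = -6  [E is the reflection of C across A]
2. E_y = -34  [E is the reflection of C across A]
   → E = (-6, -34)
3. B_x = 460/53  [A, D, B are collinear ∩ CB ⟂ AD]
4. B_y = 656/53  [A, D, B are collinear ∩ CB ⟂ AD]
   → B = (460/53, 656/53)

B = (460/53, 656/53)
E = (-6, -34)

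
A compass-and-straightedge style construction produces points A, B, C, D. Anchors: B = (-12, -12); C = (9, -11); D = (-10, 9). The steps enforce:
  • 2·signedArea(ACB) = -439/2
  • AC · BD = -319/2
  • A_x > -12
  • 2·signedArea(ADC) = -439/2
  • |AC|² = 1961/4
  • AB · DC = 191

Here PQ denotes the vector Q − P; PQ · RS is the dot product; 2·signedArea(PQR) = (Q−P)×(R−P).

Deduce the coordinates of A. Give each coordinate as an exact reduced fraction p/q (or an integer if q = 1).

A = (-11, -3/2)

1. A_x = -11  [AB · DC = 191 ∩ 2·signedArea(ADC) = -439/2]
2. A_y = -3/2  [AB · DC = 191 ∩ 2·signedArea(ADC) = -439/2]
   → A = (-11, -3/2)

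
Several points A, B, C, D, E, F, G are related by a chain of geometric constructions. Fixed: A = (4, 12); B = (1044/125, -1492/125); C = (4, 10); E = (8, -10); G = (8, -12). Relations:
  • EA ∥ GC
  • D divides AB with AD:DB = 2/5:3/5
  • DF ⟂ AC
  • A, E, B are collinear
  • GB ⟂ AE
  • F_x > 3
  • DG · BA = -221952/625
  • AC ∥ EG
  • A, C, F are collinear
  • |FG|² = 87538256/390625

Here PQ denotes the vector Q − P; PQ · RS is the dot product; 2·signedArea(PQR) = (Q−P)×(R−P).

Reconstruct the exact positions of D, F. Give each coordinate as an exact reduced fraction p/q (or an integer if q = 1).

1. D_x = 3588/625  [D divides AB with AD:DB = 2/5:3/5]
2. D_y = 1516/625  [D divides AB with AD:DB = 2/5:3/5]
   → D = (3588/625, 1516/625)
3. F_x = 4  [A, C, F are collinear ∩ DF ⟂ AC]
4. F_y = 1516/625  [A, C, F are collinear ∩ DF ⟂ AC]
   → F = (4, 1516/625)

D = (3588/625, 1516/625)
F = (4, 1516/625)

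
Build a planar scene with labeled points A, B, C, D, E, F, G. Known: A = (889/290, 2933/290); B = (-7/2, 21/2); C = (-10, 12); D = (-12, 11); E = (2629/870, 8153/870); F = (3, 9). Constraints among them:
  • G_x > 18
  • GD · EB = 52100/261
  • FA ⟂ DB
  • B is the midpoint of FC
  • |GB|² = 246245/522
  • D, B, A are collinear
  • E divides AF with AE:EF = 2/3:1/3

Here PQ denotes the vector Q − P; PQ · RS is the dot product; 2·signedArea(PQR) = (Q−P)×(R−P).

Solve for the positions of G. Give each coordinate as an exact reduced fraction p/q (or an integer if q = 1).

G = (7849/435, 3368/435)

1. G_x = 7849/435  [line 2837/435·x + -491/435·y + -28433/261 = 0 ∩ |GB|² = 246245/522]
2. G_y = 3368/435  [line 2837/435·x + -491/435·y + -28433/261 = 0 ∩ |GB|² = 246245/522]
   → G = (7849/435, 3368/435)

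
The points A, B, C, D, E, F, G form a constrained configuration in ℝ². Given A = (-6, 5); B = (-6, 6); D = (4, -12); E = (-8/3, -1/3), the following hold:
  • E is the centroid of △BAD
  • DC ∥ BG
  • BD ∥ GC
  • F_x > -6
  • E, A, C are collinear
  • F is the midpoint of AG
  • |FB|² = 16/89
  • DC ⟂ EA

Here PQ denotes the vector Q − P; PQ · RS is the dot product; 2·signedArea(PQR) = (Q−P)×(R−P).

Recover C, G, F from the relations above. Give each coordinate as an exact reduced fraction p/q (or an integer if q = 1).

1. C_x = 396/89  [E, A, C are collinear ∩ DC ⟂ EA]
2. C_y = -1043/89  [E, A, C are collinear ∩ DC ⟂ EA]
   → C = (396/89, -1043/89)
3. G_x = -494/89  [BD ∥ GC ∩ DC ∥ BG]
4. G_y = 559/89  [BD ∥ GC ∩ DC ∥ BG]
   → G = (-494/89, 559/89)
5. F_x = -514/89  [F is the midpoint of AG]
6. F_y = 502/89  [F is the midpoint of AG]
   → F = (-514/89, 502/89)

C = (396/89, -1043/89)
F = (-514/89, 502/89)
G = (-494/89, 559/89)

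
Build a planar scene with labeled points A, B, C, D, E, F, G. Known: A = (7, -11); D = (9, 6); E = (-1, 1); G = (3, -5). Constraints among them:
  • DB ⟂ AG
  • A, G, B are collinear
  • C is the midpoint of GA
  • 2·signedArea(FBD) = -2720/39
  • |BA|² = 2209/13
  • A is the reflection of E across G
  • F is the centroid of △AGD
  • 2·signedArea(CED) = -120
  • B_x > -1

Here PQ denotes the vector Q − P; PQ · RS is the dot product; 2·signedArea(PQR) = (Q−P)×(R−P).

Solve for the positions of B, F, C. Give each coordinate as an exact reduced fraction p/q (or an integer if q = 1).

B = (-3/13, -2/13)
C = (5, -8)
F = (19/3, -10/3)

1. B_x = -3/13  [A, G, B are collinear ∩ DB ⟂ AG]
2. B_y = -2/13  [A, G, B are collinear ∩ DB ⟂ AG]
   → B = (-3/13, -2/13)
3. F_x = 19/3  [F is the centroid of △AGD]
4. F_y = -10/3  [F is the centroid of △AGD]
   → F = (19/3, -10/3)
5. C_x = 5  [C is the midpoint of GA]
6. C_y = -8  [C is the midpoint of GA]
   → C = (5, -8)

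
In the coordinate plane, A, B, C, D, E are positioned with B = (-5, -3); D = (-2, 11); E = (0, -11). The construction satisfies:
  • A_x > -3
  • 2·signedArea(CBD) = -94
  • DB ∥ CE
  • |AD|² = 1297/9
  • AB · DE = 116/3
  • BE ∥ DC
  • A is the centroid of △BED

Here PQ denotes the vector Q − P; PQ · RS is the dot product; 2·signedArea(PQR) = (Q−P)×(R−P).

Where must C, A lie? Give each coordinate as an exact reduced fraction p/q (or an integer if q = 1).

1. C_x = 3  [DB ∥ CE ∩ BE ∥ DC]
2. C_y = 3  [DB ∥ CE ∩ BE ∥ DC]
   → C = (3, 3)
3. A_x = -7/3  [A is the centroid of △BED]
4. A_y = -1  [A is the centroid of △BED]
   → A = (-7/3, -1)

A = (-7/3, -1)
C = (3, 3)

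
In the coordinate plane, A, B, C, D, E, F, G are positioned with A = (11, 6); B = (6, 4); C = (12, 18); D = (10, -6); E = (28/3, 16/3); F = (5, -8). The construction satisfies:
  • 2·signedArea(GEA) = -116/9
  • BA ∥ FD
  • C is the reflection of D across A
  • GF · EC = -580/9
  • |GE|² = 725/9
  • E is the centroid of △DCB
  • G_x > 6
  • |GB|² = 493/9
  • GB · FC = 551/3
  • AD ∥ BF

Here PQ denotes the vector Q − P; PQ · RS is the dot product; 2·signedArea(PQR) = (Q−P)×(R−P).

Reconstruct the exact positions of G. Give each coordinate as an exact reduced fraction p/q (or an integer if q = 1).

G = (7, -10/3)

1. G_x = 7  [2·signedArea(GEA) = -116/9 ∩ GF · EC = -580/9]
2. G_y = -10/3  [2·signedArea(GEA) = -116/9 ∩ GF · EC = -580/9]
   → G = (7, -10/3)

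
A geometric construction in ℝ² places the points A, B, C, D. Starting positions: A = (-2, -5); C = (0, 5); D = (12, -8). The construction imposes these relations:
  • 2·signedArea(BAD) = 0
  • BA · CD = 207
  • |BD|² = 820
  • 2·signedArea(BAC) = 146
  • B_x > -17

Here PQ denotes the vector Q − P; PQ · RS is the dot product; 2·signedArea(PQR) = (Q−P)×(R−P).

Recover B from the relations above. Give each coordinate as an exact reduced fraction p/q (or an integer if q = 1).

B = (-16, -2)

1. B_x = -16  [2·signedArea(BAD) = 0 ∩ 2·signedArea(BAC) = 146]
2. B_y = -2  [2·signedArea(BAD) = 0 ∩ 2·signedArea(BAC) = 146]
   → B = (-16, -2)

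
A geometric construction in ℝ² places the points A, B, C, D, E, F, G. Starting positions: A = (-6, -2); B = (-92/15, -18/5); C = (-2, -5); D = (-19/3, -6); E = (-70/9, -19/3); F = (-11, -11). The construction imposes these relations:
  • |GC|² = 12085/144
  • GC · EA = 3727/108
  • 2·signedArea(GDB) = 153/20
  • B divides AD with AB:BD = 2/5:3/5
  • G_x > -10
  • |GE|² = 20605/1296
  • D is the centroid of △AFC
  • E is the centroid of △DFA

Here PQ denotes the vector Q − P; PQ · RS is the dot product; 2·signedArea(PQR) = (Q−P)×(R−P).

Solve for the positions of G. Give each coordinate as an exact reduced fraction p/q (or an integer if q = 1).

G = (-59/6, -39/4)

1. G_x = -59/6  [2·signedArea(GDB) = 153/20 ∩ GC · EA = 3727/108]
2. G_y = -39/4  [2·signedArea(GDB) = 153/20 ∩ GC · EA = 3727/108]
   → G = (-59/6, -39/4)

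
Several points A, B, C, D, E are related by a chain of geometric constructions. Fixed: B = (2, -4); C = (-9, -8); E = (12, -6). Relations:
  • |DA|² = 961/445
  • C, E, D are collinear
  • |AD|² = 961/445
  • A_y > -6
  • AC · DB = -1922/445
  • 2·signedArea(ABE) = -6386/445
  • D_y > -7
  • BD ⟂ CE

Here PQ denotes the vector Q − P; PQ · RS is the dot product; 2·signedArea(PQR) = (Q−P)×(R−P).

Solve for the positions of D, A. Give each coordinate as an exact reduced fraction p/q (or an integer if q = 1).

A = (952/445, -2431/445)
D = (1014/445, -3082/445)

1. D_x = 1014/445  [C, E, D are collinear ∩ BD ⟂ CE]
2. D_y = -3082/445  [C, E, D are collinear ∩ BD ⟂ CE]
   → D = (1014/445, -3082/445)
3. A_x = 952/445  [AC · DB = -1922/445 ∩ 2·signedArea(ABE) = -6386/445]
4. A_y = -2431/445  [AC · DB = -1922/445 ∩ 2·signedArea(ABE) = -6386/445]
   → A = (952/445, -2431/445)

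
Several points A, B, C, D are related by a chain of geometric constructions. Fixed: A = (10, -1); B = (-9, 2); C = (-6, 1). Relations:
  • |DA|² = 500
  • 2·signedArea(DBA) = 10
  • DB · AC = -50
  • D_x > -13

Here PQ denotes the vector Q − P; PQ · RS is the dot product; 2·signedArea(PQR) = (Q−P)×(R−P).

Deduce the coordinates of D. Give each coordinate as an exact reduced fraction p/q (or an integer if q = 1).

D = (-12, 3)

1. D_x = -12  [DB · AC = -50 ∩ 2·signedArea(DBA) = 10]
2. D_y = 3  [DB · AC = -50 ∩ 2·signedArea(DBA) = 10]
   → D = (-12, 3)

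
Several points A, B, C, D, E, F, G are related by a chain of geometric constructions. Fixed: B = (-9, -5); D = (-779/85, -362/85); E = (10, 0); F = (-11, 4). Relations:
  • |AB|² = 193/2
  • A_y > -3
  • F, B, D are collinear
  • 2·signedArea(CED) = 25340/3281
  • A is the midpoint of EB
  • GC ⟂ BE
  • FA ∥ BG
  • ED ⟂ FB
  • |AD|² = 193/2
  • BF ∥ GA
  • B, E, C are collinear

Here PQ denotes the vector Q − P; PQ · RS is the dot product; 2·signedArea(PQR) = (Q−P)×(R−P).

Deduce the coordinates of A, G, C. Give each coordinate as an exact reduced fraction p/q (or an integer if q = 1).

A = (1/2, -5/2)
C = (30/193, -500/193)
G = (5/2, -23/2)

1. A_x = 1/2  [A is the midpoint of EB]
2. A_y = -5/2  [A is the midpoint of EB]
   → A = (1/2, -5/2)
3. G_x = 5/2  [BF ∥ GA ∩ FA ∥ BG]
4. G_y = -23/2  [BF ∥ GA ∩ FA ∥ BG]
   → G = (5/2, -23/2)
5. C_x = 30/193  [B, E, C are collinear ∩ GC ⟂ BE]
6. C_y = -500/193  [B, E, C are collinear ∩ GC ⟂ BE]
   → C = (30/193, -500/193)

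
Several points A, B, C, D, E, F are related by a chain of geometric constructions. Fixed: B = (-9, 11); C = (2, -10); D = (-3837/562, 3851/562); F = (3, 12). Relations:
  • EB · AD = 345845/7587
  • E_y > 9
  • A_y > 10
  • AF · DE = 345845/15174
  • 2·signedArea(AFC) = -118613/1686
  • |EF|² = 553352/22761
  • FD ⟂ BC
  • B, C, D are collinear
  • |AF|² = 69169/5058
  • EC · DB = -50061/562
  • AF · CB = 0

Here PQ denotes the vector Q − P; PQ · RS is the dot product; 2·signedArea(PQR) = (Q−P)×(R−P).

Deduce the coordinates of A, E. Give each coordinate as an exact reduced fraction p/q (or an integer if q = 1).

1. A_x = -155/562  [AF · CB = 0 ∩ 2·signedArea(AFC) = -118613/1686]
2. A_y = 17339/1686  [AF · CB = 0 ∩ 2·signedArea(AFC) = -118613/1686]
   → A = (-155/562, 17339/1686)
3. E_x = -1153/843  [EB · AD = 345845/7587 ∩ EC · DB = -50061/562]
4. E_y = 24562/2529  [EB · AD = 345845/7587 ∩ EC · DB = -50061/562]
   → E = (-1153/843, 24562/2529)

A = (-155/562, 17339/1686)
E = (-1153/843, 24562/2529)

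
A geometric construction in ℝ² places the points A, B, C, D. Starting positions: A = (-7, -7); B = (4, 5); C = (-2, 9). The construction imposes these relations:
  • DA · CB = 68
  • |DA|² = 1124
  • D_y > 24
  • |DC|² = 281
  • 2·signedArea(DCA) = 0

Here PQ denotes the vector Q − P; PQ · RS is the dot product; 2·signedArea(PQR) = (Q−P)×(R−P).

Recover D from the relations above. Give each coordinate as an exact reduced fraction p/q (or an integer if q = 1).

D = (3, 25)

1. D_x = 3  [2·signedArea(DCA) = 0 ∩ DA · CB = 68]
2. D_y = 25  [2·signedArea(DCA) = 0 ∩ DA · CB = 68]
   → D = (3, 25)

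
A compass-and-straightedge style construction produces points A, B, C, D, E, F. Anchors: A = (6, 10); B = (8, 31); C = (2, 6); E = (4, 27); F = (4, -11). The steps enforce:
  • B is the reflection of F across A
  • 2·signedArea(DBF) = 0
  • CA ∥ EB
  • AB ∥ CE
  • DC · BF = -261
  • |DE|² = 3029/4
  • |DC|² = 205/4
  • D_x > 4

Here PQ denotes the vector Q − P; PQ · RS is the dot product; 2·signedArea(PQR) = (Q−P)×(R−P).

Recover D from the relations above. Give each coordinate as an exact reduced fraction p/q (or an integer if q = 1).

1. D_x = 5  [2·signedArea(DBF) = 0 ∩ DC · BF = -261]
2. D_y = -1/2  [2·signedArea(DBF) = 0 ∩ DC · BF = -261]
   → D = (5, -1/2)

D = (5, -1/2)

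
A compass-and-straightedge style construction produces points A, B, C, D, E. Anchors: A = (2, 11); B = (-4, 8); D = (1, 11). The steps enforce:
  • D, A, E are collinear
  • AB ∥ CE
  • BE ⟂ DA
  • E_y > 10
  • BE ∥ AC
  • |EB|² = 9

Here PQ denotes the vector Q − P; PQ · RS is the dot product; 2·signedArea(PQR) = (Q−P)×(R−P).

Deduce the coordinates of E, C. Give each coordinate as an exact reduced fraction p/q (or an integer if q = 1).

1. E_x = -4  [D, A, E are collinear ∩ BE ⟂ DA]
2. E_y = 11  [D, A, E are collinear ∩ BE ⟂ DA]
   → E = (-4, 11)
3. C_x = 2  [AB ∥ CE ∩ BE ∥ AC]
4. C_y = 14  [AB ∥ CE ∩ BE ∥ AC]
   → C = (2, 14)

C = (2, 14)
E = (-4, 11)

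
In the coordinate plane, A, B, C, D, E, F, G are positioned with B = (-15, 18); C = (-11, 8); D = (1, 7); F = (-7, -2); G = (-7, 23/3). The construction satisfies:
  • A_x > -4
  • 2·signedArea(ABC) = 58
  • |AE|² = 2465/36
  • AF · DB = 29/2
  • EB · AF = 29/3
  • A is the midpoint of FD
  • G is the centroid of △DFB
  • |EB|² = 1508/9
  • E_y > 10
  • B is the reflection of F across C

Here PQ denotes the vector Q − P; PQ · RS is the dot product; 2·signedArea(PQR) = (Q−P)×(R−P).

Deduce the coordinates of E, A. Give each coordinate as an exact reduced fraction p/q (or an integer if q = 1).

1. A_x = -3  [A is the midpoint of FD]
2. A_y = 5/2  [A is the midpoint of FD]
   → A = (-3, 5/2)
3. E_x = -13/3  [line 4·x + 9/2·y + -92/3 = 0 ∩ |AE|² = 2465/36]
4. E_y = 32/3  [line 4·x + 9/2·y + -92/3 = 0 ∩ |AE|² = 2465/36]
   → E = (-13/3, 32/3)

A = (-3, 5/2)
E = (-13/3, 32/3)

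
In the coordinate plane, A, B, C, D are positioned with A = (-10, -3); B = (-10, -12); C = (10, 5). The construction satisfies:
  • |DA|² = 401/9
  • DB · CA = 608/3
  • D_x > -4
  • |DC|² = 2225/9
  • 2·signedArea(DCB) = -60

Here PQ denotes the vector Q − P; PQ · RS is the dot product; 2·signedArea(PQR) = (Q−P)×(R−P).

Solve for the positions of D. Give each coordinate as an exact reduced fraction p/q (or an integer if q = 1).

D = (-10/3, -10/3)

1. D_x = -10/3  [2·signedArea(DCB) = -60 ∩ DB · CA = 608/3]
2. D_y = -10/3  [2·signedArea(DCB) = -60 ∩ DB · CA = 608/3]
   → D = (-10/3, -10/3)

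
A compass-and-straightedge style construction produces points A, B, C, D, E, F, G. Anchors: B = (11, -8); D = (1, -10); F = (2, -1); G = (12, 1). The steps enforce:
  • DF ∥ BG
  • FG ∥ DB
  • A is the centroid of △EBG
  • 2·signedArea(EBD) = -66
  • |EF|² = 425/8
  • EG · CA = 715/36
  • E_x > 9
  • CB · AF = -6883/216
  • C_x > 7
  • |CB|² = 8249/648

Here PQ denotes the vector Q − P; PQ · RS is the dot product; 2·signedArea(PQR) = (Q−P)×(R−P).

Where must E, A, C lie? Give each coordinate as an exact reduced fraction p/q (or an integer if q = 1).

A = (43/4, -35/12)
C = (91/12, -251/36)
E = (37/4, -7/4)

1. E_x = 37/4  [line 2·x + -10·y + -36 = 0 ∩ |EF|² = 425/8]
2. E_y = -7/4  [line 2·x + -10·y + -36 = 0 ∩ |EF|² = 425/8]
   → E = (37/4, -7/4)
3. A_x = 43/4  [A is the centroid of △EBG]
4. A_y = -35/12  [A is the centroid of △EBG]
   → A = (43/4, -35/12)
5. C_x = 91/12  [CB · AF = -6883/216 ∩ EG · CA = 715/36]
6. C_y = -251/36  [CB · AF = -6883/216 ∩ EG · CA = 715/36]
   → C = (91/12, -251/36)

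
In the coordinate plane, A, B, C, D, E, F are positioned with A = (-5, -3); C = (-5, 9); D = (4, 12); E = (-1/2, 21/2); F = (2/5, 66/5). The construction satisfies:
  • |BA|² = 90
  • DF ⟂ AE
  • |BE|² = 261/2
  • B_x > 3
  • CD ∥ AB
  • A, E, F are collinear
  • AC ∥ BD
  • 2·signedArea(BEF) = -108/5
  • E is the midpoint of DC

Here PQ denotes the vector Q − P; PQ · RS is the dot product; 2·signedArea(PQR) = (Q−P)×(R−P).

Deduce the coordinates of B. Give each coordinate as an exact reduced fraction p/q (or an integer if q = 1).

B = (4, 0)

1. B_x = 4  [AC ∥ BD ∩ CD ∥ AB]
2. B_y = 0  [AC ∥ BD ∩ CD ∥ AB]
   → B = (4, 0)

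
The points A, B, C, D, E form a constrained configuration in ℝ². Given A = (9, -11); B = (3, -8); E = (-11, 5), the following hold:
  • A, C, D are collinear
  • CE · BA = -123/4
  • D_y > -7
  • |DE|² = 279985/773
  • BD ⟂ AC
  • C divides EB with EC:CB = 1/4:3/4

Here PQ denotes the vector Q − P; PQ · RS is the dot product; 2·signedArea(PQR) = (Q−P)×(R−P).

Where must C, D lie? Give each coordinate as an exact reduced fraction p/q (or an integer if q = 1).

C = (-15/2, 7/4)
D = (2931/773, -5392/773)

1. C_x = -15/2  [C divides EB with EC:CB = 1/4:3/4]
2. C_y = 7/4  [C divides EB with EC:CB = 1/4:3/4]
   → C = (-15/2, 7/4)
3. D_x = 2931/773  [A, C, D are collinear ∩ BD ⟂ AC]
4. D_y = -5392/773  [A, C, D are collinear ∩ BD ⟂ AC]
   → D = (2931/773, -5392/773)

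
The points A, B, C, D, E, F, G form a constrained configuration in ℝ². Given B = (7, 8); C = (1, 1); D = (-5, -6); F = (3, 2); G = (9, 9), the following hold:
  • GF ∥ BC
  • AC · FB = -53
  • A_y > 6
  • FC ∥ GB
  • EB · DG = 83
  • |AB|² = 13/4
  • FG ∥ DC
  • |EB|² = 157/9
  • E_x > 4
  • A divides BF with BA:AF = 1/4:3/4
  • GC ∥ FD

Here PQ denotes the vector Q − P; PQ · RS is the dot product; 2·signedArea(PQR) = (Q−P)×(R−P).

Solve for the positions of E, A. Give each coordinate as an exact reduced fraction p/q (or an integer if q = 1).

A = (6, 13/2)
E = (5, 13/3)

1. E_x = 5  [line -14·x + -15·y + 135 = 0 ∩ |EB|² = 157/9]
2. E_y = 13/3  [line -14·x + -15·y + 135 = 0 ∩ |EB|² = 157/9]
   → E = (5, 13/3)
3. A_x = 6  [A divides BF with BA:AF = 1/4:3/4]
4. A_y = 13/2  [A divides BF with BA:AF = 1/4:3/4]
   → A = (6, 13/2)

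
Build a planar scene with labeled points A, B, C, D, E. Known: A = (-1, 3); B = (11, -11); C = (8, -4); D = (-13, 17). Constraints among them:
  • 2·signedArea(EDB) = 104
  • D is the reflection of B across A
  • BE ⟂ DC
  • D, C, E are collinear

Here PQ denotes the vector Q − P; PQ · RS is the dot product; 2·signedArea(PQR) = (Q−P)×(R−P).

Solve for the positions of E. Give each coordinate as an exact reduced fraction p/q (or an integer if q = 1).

E = (13, -9)

1. E_x = 13  [D, C, E are collinear ∩ BE ⟂ DC]
2. E_y = -9  [D, C, E are collinear ∩ BE ⟂ DC]
   → E = (13, -9)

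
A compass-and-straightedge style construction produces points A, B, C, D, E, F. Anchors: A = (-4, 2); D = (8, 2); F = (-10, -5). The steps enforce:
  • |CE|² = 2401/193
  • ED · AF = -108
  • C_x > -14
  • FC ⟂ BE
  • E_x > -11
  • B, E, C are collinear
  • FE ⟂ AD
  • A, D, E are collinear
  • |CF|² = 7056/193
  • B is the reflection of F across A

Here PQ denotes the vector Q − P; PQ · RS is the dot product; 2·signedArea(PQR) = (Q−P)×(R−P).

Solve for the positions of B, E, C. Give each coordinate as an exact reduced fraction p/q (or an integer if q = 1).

1. B_x = 2  [B is the reflection of F across A]
2. B_y = 9  [B is the reflection of F across A]
   → B = (2, 9)
3. E_x = -10  [A, D, E are collinear ∩ FE ⟂ AD]
4. E_y = 2  [A, D, E are collinear ∩ FE ⟂ AD]
   → E = (-10, 2)
5. C_x = -2518/193  [B, E, C are collinear ∩ FC ⟂ BE]
6. C_y = 43/193  [B, E, C are collinear ∩ FC ⟂ BE]
   → C = (-2518/193, 43/193)

B = (2, 9)
C = (-2518/193, 43/193)
E = (-10, 2)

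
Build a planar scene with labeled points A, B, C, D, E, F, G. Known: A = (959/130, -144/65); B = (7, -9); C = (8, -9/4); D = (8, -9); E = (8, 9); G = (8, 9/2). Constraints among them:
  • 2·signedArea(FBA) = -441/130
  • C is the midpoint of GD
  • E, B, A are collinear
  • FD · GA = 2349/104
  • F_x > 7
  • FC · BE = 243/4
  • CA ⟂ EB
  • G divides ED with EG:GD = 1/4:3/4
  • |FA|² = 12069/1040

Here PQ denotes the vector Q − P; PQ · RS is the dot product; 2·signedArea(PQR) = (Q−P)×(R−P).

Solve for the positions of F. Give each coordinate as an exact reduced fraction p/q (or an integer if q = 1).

F = (1999/260, -729/130)

1. F_x = 1999/260  [2·signedArea(FBA) = -441/130 ∩ FD · GA = 2349/104]
2. F_y = -729/130  [2·signedArea(FBA) = -441/130 ∩ FD · GA = 2349/104]
   → F = (1999/260, -729/130)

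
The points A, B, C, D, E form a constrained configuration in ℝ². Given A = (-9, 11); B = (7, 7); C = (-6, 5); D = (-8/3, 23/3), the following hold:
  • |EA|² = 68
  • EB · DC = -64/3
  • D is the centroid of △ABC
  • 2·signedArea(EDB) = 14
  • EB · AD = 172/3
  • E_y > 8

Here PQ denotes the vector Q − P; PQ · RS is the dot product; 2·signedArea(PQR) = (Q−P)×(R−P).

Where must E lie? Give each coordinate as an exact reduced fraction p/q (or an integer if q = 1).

1. E_x = -1  [2·signedArea(EDB) = 14 ∩ EB · AD = 172/3]
2. E_y = 9  [2·signedArea(EDB) = 14 ∩ EB · AD = 172/3]
   → E = (-1, 9)

E = (-1, 9)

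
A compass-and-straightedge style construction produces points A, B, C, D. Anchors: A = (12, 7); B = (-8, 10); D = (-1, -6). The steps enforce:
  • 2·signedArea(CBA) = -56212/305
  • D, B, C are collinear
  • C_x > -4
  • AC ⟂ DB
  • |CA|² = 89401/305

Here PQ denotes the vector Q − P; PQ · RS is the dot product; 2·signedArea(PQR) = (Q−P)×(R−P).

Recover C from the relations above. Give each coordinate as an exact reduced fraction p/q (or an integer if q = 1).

C = (-1124/305, 42/305)

1. C_x = -1124/305  [D, B, C are collinear ∩ AC ⟂ DB]
2. C_y = 42/305  [D, B, C are collinear ∩ AC ⟂ DB]
   → C = (-1124/305, 42/305)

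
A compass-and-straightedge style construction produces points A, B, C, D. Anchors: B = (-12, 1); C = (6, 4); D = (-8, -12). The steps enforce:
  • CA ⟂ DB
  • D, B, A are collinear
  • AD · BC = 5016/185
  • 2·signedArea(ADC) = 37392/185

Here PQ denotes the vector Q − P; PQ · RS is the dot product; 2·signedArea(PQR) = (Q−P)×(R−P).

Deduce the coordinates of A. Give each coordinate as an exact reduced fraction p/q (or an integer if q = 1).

1. A_x = -2088/185  [D, B, A are collinear ∩ CA ⟂ DB]
2. A_y = -244/185  [D, B, A are collinear ∩ CA ⟂ DB]
   → A = (-2088/185, -244/185)

A = (-2088/185, -244/185)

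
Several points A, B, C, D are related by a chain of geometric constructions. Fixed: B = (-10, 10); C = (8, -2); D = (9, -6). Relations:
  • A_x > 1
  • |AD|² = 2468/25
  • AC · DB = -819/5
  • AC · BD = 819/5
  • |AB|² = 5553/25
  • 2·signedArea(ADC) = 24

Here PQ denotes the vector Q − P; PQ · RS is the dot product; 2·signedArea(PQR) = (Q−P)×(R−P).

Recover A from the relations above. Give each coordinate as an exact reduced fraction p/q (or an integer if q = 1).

1. A_x = 7/5  [2·signedArea(ADC) = 24 ∩ AC · BD = 819/5]
2. A_y = 2/5  [2·signedArea(ADC) = 24 ∩ AC · BD = 819/5]
   → A = (7/5, 2/5)

A = (7/5, 2/5)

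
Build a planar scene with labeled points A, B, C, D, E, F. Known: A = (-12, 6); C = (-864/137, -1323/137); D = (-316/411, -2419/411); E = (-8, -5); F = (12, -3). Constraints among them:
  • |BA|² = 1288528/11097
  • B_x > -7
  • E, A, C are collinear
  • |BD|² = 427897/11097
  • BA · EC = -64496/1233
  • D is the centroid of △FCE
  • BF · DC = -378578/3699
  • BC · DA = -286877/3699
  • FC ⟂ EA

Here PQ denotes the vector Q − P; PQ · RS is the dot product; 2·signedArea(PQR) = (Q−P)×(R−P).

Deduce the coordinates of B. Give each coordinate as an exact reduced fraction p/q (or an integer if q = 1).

1. B_x = -7840/1233  [BC · DA = -286877/3699 ∩ BF · DC = -378578/3699]
2. B_y = -3922/1233  [BC · DA = -286877/3699 ∩ BF · DC = -378578/3699]
   → B = (-7840/1233, -3922/1233)

B = (-7840/1233, -3922/1233)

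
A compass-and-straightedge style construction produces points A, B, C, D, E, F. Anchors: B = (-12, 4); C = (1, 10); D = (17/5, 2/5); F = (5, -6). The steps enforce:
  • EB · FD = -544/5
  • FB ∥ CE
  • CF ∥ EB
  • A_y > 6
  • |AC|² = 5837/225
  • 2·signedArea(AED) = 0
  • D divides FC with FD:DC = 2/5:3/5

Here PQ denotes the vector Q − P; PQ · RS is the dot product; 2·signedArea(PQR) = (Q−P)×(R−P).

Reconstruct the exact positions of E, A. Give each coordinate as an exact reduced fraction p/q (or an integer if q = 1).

1. E_x = -16  [CF ∥ EB ∩ FB ∥ CE]
2. E_y = 20  [CF ∥ EB ∩ FB ∥ CE]
   → E = (-16, 20)
3. A_x = -46/15  [line 98/5·x + 97/5·y + -372/5 = 0 ∩ |AC|² = 5837/225]
4. A_y = 104/15  [line 98/5·x + 97/5·y + -372/5 = 0 ∩ |AC|² = 5837/225]
   → A = (-46/15, 104/15)

A = (-46/15, 104/15)
E = (-16, 20)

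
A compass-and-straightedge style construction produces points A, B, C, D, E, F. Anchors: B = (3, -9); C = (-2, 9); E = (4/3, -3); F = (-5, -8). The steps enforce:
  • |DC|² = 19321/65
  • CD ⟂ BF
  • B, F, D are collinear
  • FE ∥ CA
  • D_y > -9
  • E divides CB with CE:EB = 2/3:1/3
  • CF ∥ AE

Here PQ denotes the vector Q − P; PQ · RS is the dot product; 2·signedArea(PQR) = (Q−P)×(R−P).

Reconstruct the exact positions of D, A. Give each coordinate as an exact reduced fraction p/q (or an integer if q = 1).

A = (13/3, 14)
D = (-269/65, -527/65)

1. D_x = -269/65  [B, F, D are collinear ∩ CD ⟂ BF]
2. D_y = -527/65  [B, F, D are collinear ∩ CD ⟂ BF]
   → D = (-269/65, -527/65)
3. A_x = 13/3  [CF ∥ AE ∩ FE ∥ CA]
4. A_y = 14  [CF ∥ AE ∩ FE ∥ CA]
   → A = (13/3, 14)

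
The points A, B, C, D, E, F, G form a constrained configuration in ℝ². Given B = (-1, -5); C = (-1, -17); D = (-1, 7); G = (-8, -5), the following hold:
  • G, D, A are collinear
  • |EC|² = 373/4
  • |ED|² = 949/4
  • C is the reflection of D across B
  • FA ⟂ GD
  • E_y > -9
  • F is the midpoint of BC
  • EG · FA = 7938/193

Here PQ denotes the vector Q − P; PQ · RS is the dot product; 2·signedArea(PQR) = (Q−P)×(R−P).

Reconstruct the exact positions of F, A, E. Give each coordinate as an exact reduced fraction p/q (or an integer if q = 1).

A = (-1705/193, -1241/193)
E = (-9/2, -8)
F = (-1, -11)

1. F_x = -1  [F is the midpoint of BC]
2. F_y = -11  [F is the midpoint of BC]
   → F = (-1, -11)
3. A_x = -1705/193  [G, D, A are collinear ∩ FA ⟂ GD]
4. A_y = -1241/193  [G, D, A are collinear ∩ FA ⟂ GD]
   → A = (-1705/193, -1241/193)
5. E_x = -9/2  [line 1512/193·x + -882/193·y + -252/193 = 0 ∩ |EC|² = 373/4]
6. E_y = -8  [line 1512/193·x + -882/193·y + -252/193 = 0 ∩ |EC|² = 373/4]
   → E = (-9/2, -8)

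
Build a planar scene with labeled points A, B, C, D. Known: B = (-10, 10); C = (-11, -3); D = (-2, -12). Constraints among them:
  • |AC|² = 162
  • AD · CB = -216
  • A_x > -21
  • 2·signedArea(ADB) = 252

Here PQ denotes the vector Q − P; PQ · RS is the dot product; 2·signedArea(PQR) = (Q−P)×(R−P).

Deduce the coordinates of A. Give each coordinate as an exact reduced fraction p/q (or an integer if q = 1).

1. A_x = -20  [2·signedArea(ADB) = 252 ∩ AD · CB = -216]
2. A_y = 6  [2·signedArea(ADB) = 252 ∩ AD · CB = -216]
   → A = (-20, 6)

A = (-20, 6)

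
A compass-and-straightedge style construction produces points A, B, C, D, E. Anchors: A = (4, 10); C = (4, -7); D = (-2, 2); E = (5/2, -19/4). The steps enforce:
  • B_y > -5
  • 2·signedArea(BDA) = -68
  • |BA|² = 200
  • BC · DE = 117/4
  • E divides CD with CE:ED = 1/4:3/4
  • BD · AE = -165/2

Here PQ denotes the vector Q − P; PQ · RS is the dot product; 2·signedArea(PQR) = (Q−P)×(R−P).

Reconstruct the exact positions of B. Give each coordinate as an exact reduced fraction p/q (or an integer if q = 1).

B = (2, -4)

1. B_x = 2  [BD · AE = -165/2 ∩ BC · DE = 117/4]
2. B_y = -4  [BD · AE = -165/2 ∩ BC · DE = 117/4]
   → B = (2, -4)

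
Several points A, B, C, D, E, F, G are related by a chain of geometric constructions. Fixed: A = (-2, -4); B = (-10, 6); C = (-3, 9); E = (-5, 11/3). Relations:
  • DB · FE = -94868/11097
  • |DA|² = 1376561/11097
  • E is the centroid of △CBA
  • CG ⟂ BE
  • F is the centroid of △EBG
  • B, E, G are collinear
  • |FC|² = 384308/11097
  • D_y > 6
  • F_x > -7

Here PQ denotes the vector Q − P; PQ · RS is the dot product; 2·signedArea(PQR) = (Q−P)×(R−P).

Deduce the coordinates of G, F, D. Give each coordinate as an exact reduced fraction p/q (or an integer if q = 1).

D = (-2014/411, 8327/1233)
F = (-2795/411, 5557/1233)
G = (-740/137, 528/137)

1. G_x = -740/137  [B, E, G are collinear ∩ CG ⟂ BE]
2. G_y = 528/137  [B, E, G are collinear ∩ CG ⟂ BE]
   → G = (-740/137, 528/137)
3. F_x = -2795/411  [F is the centroid of △EBG]
4. F_y = 5557/1233  [F is the centroid of △EBG]
   → F = (-2795/411, 5557/1233)
5. D_x = -2014/411  [line -740/411·x + 1036/1233·y + -160876/11097 = 0 ∩ |DA|² = 1376561/11097]
6. D_y = 8327/1233  [line -740/411·x + 1036/1233·y + -160876/11097 = 0 ∩ |DA|² = 1376561/11097]
   → D = (-2014/411, 8327/1233)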